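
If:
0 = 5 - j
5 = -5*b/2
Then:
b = -2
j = 5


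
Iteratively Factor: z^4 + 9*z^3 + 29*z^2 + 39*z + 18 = (z + 3)*(z^3 + 6*z^2 + 11*z + 6) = (z + 3)^2*(z^2 + 3*z + 2) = (z + 2)*(z + 3)^2*(z + 1)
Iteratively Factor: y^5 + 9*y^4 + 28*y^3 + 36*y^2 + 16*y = (y + 2)*(y^4 + 7*y^3 + 14*y^2 + 8*y) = (y + 2)*(y + 4)*(y^3 + 3*y^2 + 2*y) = y*(y + 2)*(y + 4)*(y^2 + 3*y + 2) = y*(y + 1)*(y + 2)*(y + 4)*(y + 2)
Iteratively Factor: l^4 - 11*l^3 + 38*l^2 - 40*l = (l - 4)*(l^3 - 7*l^2 + 10*l) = l*(l - 4)*(l^2 - 7*l + 10) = l*(l - 4)*(l - 2)*(l - 5)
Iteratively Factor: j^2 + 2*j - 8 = (j - 2)*(j + 4)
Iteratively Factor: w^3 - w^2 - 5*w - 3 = (w + 1)*(w^2 - 2*w - 3) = (w - 3)*(w + 1)*(w + 1)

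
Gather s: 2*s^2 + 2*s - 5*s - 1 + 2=2*s^2 - 3*s + 1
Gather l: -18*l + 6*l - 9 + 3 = -12*l - 6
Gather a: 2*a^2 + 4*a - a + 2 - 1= 2*a^2 + 3*a + 1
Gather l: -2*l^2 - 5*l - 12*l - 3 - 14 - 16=-2*l^2 - 17*l - 33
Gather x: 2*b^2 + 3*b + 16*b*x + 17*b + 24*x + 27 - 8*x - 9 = 2*b^2 + 20*b + x*(16*b + 16) + 18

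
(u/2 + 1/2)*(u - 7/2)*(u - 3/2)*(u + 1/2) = u^4/2 - 7*u^3/4 - 7*u^2/8 + 43*u/16 + 21/16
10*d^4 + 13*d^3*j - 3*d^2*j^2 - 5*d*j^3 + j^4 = (-5*d + j)*(-2*d + j)*(d + j)^2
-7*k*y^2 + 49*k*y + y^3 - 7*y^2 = y*(-7*k + y)*(y - 7)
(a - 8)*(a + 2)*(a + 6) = a^3 - 52*a - 96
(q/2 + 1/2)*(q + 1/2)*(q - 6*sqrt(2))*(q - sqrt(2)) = q^4/2 - 7*sqrt(2)*q^3/2 + 3*q^3/4 - 21*sqrt(2)*q^2/4 + 25*q^2/4 - 7*sqrt(2)*q/4 + 9*q + 3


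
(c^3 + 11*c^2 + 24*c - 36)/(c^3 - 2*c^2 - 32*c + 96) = (c^2 + 5*c - 6)/(c^2 - 8*c + 16)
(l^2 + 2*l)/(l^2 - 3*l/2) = 2*(l + 2)/(2*l - 3)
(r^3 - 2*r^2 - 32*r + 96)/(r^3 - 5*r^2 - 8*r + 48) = (r + 6)/(r + 3)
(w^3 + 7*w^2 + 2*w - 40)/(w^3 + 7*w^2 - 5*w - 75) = (w^2 + 2*w - 8)/(w^2 + 2*w - 15)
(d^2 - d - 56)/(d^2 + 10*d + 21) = (d - 8)/(d + 3)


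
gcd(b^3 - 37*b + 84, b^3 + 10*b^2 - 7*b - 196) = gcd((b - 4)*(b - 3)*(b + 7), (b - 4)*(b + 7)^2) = b^2 + 3*b - 28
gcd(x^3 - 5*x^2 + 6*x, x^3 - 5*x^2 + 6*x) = x^3 - 5*x^2 + 6*x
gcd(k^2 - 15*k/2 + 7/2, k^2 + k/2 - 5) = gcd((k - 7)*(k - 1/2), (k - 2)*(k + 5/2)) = 1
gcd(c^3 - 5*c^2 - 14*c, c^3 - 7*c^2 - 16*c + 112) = c - 7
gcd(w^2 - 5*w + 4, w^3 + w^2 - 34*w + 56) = w - 4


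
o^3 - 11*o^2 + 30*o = o*(o - 6)*(o - 5)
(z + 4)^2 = z^2 + 8*z + 16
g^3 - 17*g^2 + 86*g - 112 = (g - 8)*(g - 7)*(g - 2)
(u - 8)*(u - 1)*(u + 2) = u^3 - 7*u^2 - 10*u + 16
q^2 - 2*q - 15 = (q - 5)*(q + 3)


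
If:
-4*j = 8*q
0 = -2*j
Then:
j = 0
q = 0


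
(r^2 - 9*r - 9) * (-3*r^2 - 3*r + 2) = -3*r^4 + 24*r^3 + 56*r^2 + 9*r - 18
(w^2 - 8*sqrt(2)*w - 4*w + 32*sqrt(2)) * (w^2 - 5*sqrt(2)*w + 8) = w^4 - 13*sqrt(2)*w^3 - 4*w^3 + 52*sqrt(2)*w^2 + 88*w^2 - 352*w - 64*sqrt(2)*w + 256*sqrt(2)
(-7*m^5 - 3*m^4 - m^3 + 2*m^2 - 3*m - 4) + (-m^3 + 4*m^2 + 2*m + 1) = -7*m^5 - 3*m^4 - 2*m^3 + 6*m^2 - m - 3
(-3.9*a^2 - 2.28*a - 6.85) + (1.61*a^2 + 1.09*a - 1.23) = -2.29*a^2 - 1.19*a - 8.08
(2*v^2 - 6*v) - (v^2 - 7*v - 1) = v^2 + v + 1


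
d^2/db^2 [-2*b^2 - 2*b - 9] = -4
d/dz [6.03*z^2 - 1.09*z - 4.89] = 12.06*z - 1.09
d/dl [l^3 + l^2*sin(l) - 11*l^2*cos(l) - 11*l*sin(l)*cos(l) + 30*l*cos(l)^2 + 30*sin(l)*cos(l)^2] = 11*l^2*sin(l) + l^2*cos(l) + 3*l^2 + 2*l*sin(l) - 30*l*sin(2*l) - 22*l*cos(l) - 11*l*cos(2*l) - 11*sin(2*l)/2 + 15*cos(l)/2 + 15*cos(2*l) + 45*cos(3*l)/2 + 15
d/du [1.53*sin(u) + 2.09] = 1.53*cos(u)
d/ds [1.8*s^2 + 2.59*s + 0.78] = 3.6*s + 2.59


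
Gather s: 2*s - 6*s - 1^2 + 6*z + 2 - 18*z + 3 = -4*s - 12*z + 4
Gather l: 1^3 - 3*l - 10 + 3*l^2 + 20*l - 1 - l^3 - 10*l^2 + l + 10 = -l^3 - 7*l^2 + 18*l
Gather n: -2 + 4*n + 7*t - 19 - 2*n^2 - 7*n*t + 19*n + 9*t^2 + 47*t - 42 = -2*n^2 + n*(23 - 7*t) + 9*t^2 + 54*t - 63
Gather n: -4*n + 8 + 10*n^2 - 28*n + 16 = 10*n^2 - 32*n + 24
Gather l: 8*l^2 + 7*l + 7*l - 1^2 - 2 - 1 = 8*l^2 + 14*l - 4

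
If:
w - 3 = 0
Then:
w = 3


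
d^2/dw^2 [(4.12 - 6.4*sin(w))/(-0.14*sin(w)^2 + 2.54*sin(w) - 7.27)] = (-0.12544*sin(w)^5 - 1.952832*sin(w)^4 + 34.939184*sin(w)^3 - 108.858384*sin(w)^2 - 292.472552*sin(w) + 191.587728)/(0.002744*sin(w)^6 - 0.149352*sin(w)^5 + 3.137148*sin(w)^4 - 31.898336*sin(w)^3 + 162.907614*sin(w)^2 - 402.739098*sin(w) + 384.240583)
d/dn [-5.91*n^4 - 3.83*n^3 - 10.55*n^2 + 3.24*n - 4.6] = -23.64*n^3 - 11.49*n^2 - 21.1*n + 3.24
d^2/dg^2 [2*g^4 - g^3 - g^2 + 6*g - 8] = 24*g^2 - 6*g - 2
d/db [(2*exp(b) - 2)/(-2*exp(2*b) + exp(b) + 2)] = 2*(-(1 - exp(b))*(4*exp(b) - 1) - 2*exp(2*b) + exp(b) + 2)*exp(b)/(-2*exp(2*b) + exp(b) + 2)^2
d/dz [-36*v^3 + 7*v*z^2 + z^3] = z*(14*v + 3*z)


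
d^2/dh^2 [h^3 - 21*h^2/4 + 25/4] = 6*h - 21/2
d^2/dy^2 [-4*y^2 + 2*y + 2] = -8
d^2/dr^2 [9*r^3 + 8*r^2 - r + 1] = 54*r + 16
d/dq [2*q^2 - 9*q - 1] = 4*q - 9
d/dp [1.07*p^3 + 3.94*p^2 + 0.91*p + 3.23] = 3.21*p^2 + 7.88*p + 0.91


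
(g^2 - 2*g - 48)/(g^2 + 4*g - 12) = (g - 8)/(g - 2)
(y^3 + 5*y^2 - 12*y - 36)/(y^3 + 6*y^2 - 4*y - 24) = (y - 3)/(y - 2)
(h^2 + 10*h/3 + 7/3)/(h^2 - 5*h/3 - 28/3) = (h + 1)/(h - 4)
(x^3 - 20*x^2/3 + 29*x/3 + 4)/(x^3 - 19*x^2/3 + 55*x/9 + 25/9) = 3*(x^2 - 7*x + 12)/(3*x^2 - 20*x + 25)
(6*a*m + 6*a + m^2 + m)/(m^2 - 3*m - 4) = (6*a + m)/(m - 4)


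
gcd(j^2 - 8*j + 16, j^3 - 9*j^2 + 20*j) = j - 4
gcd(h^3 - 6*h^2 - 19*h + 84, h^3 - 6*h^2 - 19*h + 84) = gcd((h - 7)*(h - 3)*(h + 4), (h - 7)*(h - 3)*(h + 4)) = h^3 - 6*h^2 - 19*h + 84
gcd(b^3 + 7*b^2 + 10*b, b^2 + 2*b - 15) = b + 5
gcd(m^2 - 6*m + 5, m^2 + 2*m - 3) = m - 1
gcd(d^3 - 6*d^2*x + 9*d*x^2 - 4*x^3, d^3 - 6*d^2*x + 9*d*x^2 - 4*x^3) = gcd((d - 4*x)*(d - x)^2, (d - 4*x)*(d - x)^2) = -d^3 + 6*d^2*x - 9*d*x^2 + 4*x^3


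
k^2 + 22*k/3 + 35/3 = (k + 7/3)*(k + 5)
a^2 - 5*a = a*(a - 5)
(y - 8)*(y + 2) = y^2 - 6*y - 16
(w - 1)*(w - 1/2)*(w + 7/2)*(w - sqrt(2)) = w^4 - sqrt(2)*w^3 + 2*w^3 - 19*w^2/4 - 2*sqrt(2)*w^2 + 7*w/4 + 19*sqrt(2)*w/4 - 7*sqrt(2)/4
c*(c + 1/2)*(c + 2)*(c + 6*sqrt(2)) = c^4 + 5*c^3/2 + 6*sqrt(2)*c^3 + c^2 + 15*sqrt(2)*c^2 + 6*sqrt(2)*c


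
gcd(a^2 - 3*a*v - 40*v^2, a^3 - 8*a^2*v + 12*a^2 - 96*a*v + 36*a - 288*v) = -a + 8*v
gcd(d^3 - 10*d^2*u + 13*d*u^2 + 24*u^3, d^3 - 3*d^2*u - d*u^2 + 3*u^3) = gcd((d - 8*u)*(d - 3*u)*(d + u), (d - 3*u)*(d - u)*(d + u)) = -d^2 + 2*d*u + 3*u^2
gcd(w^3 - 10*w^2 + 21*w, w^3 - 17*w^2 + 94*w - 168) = w - 7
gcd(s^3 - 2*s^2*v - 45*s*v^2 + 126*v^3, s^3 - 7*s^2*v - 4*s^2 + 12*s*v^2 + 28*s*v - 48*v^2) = s - 3*v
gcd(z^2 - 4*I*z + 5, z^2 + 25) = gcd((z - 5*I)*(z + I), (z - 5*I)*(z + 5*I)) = z - 5*I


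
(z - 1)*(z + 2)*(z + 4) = z^3 + 5*z^2 + 2*z - 8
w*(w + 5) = w^2 + 5*w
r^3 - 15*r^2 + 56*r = r*(r - 8)*(r - 7)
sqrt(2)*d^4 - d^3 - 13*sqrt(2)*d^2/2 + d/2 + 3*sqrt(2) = (d - 2*sqrt(2))*(d - sqrt(2)/2)*(d + 3*sqrt(2)/2)*(sqrt(2)*d + 1)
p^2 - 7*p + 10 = (p - 5)*(p - 2)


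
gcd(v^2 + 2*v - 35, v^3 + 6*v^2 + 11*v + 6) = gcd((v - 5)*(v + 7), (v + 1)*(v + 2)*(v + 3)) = 1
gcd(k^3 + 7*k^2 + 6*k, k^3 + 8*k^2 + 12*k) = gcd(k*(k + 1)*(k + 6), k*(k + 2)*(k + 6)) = k^2 + 6*k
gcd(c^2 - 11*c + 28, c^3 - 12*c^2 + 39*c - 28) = c^2 - 11*c + 28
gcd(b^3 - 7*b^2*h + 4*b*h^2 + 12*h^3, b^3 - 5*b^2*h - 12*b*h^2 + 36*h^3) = b^2 - 8*b*h + 12*h^2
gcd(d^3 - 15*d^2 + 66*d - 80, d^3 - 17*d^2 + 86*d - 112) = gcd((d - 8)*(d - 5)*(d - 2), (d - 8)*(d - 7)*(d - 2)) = d^2 - 10*d + 16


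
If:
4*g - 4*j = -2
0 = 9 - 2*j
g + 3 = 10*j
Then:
No Solution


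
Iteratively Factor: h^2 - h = (h)*(h - 1)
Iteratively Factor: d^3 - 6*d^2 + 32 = (d - 4)*(d^2 - 2*d - 8) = (d - 4)^2*(d + 2)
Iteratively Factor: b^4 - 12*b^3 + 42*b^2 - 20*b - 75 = (b - 5)*(b^3 - 7*b^2 + 7*b + 15) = (b - 5)*(b - 3)*(b^2 - 4*b - 5) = (b - 5)^2*(b - 3)*(b + 1)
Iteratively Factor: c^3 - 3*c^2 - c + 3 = (c - 1)*(c^2 - 2*c - 3) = (c - 1)*(c + 1)*(c - 3)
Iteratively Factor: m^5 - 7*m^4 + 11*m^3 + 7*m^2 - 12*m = (m - 1)*(m^4 - 6*m^3 + 5*m^2 + 12*m) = m*(m - 1)*(m^3 - 6*m^2 + 5*m + 12) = m*(m - 1)*(m + 1)*(m^2 - 7*m + 12) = m*(m - 4)*(m - 1)*(m + 1)*(m - 3)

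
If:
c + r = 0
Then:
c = -r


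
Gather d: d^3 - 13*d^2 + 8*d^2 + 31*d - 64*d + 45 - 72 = d^3 - 5*d^2 - 33*d - 27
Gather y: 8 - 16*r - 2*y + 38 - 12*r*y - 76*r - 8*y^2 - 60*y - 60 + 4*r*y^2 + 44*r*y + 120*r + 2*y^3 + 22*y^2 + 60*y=28*r + 2*y^3 + y^2*(4*r + 14) + y*(32*r - 2) - 14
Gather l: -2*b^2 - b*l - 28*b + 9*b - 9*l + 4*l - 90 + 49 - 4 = -2*b^2 - 19*b + l*(-b - 5) - 45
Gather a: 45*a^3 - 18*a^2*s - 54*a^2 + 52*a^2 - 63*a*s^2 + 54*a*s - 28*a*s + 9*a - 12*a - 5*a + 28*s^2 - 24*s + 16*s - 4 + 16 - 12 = 45*a^3 + a^2*(-18*s - 2) + a*(-63*s^2 + 26*s - 8) + 28*s^2 - 8*s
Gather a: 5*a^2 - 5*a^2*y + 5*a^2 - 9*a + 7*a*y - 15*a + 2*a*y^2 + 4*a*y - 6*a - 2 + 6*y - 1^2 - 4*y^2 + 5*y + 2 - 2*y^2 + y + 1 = a^2*(10 - 5*y) + a*(2*y^2 + 11*y - 30) - 6*y^2 + 12*y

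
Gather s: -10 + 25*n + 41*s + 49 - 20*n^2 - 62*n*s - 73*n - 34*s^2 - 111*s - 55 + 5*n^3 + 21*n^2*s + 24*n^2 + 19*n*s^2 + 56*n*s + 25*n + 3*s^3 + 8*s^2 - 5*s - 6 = 5*n^3 + 4*n^2 - 23*n + 3*s^3 + s^2*(19*n - 26) + s*(21*n^2 - 6*n - 75) - 22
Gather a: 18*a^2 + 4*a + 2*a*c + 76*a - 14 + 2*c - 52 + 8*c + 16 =18*a^2 + a*(2*c + 80) + 10*c - 50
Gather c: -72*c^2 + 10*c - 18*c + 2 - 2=-72*c^2 - 8*c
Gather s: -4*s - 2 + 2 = -4*s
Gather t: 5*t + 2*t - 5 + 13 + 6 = 7*t + 14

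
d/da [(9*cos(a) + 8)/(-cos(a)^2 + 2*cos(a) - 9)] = (-9*cos(a)^2 - 16*cos(a) + 97)*sin(a)/(sin(a)^2 + 2*cos(a) - 10)^2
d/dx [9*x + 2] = 9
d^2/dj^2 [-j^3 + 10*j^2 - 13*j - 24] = 20 - 6*j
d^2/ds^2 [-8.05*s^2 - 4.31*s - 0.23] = -16.1000000000000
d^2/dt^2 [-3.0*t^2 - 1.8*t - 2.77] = -6.00000000000000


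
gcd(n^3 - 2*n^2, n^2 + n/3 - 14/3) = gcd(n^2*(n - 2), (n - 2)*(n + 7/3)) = n - 2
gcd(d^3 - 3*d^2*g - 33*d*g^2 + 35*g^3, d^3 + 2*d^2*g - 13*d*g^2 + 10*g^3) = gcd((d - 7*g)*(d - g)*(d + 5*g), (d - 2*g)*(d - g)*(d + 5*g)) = d^2 + 4*d*g - 5*g^2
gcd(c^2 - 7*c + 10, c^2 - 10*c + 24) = 1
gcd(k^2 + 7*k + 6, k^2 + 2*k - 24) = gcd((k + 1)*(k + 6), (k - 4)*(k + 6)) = k + 6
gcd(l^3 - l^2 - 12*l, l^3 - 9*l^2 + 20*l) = l^2 - 4*l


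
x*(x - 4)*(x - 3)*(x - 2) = x^4 - 9*x^3 + 26*x^2 - 24*x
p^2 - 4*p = p*(p - 4)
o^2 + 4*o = o*(o + 4)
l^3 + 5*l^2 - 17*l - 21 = (l - 3)*(l + 1)*(l + 7)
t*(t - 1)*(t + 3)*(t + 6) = t^4 + 8*t^3 + 9*t^2 - 18*t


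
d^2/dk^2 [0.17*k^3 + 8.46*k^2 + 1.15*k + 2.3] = 1.02*k + 16.92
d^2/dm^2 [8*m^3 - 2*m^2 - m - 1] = 48*m - 4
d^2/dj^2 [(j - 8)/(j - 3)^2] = 2*(j - 18)/(j - 3)^4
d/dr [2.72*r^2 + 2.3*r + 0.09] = 5.44*r + 2.3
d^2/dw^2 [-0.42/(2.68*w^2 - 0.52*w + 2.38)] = (6.033216*w^2 - 1.170624*w - 0.42*(5.36*w - 0.52)*(10.72*w - 1.04) + 5.357856)/(2.68*w^2 - 0.52*w + 2.38)^3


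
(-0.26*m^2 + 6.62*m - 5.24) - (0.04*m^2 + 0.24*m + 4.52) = -0.3*m^2 + 6.38*m - 9.76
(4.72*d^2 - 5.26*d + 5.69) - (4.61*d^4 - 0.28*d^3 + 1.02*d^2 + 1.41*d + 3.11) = -4.61*d^4 + 0.28*d^3 + 3.7*d^2 - 6.67*d + 2.58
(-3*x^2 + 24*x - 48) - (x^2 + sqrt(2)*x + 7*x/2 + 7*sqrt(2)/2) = -4*x^2 - sqrt(2)*x + 41*x/2 - 48 - 7*sqrt(2)/2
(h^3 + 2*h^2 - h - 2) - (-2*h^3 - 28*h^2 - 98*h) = 3*h^3 + 30*h^2 + 97*h - 2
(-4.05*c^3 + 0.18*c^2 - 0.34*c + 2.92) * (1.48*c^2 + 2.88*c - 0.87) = -5.994*c^5 - 11.3976*c^4 + 3.5387*c^3 + 3.1858*c^2 + 8.7054*c - 2.5404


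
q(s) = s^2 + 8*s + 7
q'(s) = 2*s + 8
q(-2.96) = -7.92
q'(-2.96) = 2.08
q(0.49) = 11.16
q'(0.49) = 8.98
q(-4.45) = -8.80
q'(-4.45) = -0.90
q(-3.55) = -8.80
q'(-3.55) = 0.90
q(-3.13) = -8.24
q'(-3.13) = 1.74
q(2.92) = 38.89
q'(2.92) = 13.84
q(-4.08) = -8.99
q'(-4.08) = -0.16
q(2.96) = 39.44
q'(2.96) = 13.92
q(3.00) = 40.00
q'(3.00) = 14.00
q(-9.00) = 16.00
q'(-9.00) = -10.00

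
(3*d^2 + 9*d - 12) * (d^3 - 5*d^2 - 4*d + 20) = 3*d^5 - 6*d^4 - 69*d^3 + 84*d^2 + 228*d - 240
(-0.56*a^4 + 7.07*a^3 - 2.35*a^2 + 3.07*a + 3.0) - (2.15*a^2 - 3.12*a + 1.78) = -0.56*a^4 + 7.07*a^3 - 4.5*a^2 + 6.19*a + 1.22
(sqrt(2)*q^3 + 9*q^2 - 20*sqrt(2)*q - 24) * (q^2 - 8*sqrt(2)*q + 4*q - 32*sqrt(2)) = sqrt(2)*q^5 - 7*q^4 + 4*sqrt(2)*q^4 - 92*sqrt(2)*q^3 - 28*q^3 - 368*sqrt(2)*q^2 + 296*q^2 + 192*sqrt(2)*q + 1184*q + 768*sqrt(2)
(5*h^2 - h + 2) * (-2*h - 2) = -10*h^3 - 8*h^2 - 2*h - 4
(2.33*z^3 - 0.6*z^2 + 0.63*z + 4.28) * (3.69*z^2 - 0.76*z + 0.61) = 8.5977*z^5 - 3.9848*z^4 + 4.202*z^3 + 14.9484*z^2 - 2.8685*z + 2.6108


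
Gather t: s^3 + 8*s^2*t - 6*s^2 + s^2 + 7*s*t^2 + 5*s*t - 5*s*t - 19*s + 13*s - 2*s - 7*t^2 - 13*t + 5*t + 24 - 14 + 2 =s^3 - 5*s^2 - 8*s + t^2*(7*s - 7) + t*(8*s^2 - 8) + 12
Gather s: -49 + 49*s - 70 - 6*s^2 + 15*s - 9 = -6*s^2 + 64*s - 128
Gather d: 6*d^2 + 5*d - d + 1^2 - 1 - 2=6*d^2 + 4*d - 2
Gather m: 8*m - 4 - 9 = 8*m - 13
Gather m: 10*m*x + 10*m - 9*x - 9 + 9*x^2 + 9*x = m*(10*x + 10) + 9*x^2 - 9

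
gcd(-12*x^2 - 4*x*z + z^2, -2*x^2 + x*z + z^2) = 2*x + z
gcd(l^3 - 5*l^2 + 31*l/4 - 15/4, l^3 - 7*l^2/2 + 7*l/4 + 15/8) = l^2 - 4*l + 15/4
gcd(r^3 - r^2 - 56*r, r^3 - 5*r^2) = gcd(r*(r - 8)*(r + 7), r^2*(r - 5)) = r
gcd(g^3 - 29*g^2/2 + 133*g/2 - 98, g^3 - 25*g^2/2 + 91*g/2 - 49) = g^2 - 21*g/2 + 49/2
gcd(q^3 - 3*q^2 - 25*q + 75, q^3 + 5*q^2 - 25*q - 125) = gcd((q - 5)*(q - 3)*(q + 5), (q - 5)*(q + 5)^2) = q^2 - 25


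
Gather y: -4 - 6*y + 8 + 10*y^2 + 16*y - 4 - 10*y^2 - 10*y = 0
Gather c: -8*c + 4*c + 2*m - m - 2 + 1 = -4*c + m - 1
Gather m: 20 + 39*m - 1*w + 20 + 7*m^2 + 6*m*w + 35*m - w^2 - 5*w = 7*m^2 + m*(6*w + 74) - w^2 - 6*w + 40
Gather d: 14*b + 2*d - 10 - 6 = 14*b + 2*d - 16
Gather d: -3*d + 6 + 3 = 9 - 3*d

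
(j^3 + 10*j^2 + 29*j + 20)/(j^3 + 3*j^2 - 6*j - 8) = (j + 5)/(j - 2)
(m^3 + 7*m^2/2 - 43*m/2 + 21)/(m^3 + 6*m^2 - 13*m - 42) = (m^2 - 7*m/2 + 3)/(m^2 - m - 6)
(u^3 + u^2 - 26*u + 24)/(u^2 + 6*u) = u - 5 + 4/u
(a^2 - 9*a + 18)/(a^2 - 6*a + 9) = (a - 6)/(a - 3)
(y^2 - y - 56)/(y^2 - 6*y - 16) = (y + 7)/(y + 2)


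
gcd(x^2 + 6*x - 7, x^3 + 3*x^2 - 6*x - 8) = 1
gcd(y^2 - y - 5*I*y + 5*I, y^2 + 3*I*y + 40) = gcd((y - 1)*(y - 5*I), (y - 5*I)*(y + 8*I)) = y - 5*I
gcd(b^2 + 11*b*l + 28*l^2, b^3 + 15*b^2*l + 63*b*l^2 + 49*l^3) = b + 7*l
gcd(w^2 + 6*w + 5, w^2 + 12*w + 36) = 1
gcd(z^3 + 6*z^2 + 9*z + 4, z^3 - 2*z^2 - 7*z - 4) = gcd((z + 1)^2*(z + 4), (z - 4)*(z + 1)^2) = z^2 + 2*z + 1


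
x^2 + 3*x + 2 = (x + 1)*(x + 2)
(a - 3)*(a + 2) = a^2 - a - 6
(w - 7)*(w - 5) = w^2 - 12*w + 35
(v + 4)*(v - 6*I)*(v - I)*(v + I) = v^4 + 4*v^3 - 6*I*v^3 + v^2 - 24*I*v^2 + 4*v - 6*I*v - 24*I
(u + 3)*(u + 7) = u^2 + 10*u + 21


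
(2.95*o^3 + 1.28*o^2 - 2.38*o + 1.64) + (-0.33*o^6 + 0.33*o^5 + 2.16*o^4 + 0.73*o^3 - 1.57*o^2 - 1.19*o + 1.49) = -0.33*o^6 + 0.33*o^5 + 2.16*o^4 + 3.68*o^3 - 0.29*o^2 - 3.57*o + 3.13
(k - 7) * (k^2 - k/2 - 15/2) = k^3 - 15*k^2/2 - 4*k + 105/2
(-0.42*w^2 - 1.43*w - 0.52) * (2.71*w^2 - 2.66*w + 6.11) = -1.1382*w^4 - 2.7581*w^3 - 0.171600000000001*w^2 - 7.3541*w - 3.1772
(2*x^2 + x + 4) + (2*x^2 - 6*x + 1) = 4*x^2 - 5*x + 5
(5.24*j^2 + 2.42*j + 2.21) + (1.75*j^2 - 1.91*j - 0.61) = 6.99*j^2 + 0.51*j + 1.6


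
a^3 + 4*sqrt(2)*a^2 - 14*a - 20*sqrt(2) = (a - 2*sqrt(2))*(a + sqrt(2))*(a + 5*sqrt(2))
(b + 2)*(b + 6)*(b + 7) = b^3 + 15*b^2 + 68*b + 84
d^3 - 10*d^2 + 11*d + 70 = (d - 7)*(d - 5)*(d + 2)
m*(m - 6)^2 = m^3 - 12*m^2 + 36*m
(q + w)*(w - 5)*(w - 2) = q*w^2 - 7*q*w + 10*q + w^3 - 7*w^2 + 10*w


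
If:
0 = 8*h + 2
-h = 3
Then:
No Solution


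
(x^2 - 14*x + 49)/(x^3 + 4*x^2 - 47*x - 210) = (x - 7)/(x^2 + 11*x + 30)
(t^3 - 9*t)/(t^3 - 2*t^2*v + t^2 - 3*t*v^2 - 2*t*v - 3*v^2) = t*(9 - t^2)/(-t^3 + 2*t^2*v - t^2 + 3*t*v^2 + 2*t*v + 3*v^2)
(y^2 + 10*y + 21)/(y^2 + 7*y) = (y + 3)/y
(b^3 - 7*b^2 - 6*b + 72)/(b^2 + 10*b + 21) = (b^2 - 10*b + 24)/(b + 7)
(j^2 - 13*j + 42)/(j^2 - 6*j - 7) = (j - 6)/(j + 1)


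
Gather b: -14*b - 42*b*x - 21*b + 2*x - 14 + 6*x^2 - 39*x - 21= b*(-42*x - 35) + 6*x^2 - 37*x - 35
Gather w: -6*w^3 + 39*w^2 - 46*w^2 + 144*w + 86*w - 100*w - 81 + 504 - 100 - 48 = -6*w^3 - 7*w^2 + 130*w + 275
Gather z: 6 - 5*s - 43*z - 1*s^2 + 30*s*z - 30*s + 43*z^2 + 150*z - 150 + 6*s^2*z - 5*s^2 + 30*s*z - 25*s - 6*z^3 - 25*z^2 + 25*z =-6*s^2 - 60*s - 6*z^3 + 18*z^2 + z*(6*s^2 + 60*s + 132) - 144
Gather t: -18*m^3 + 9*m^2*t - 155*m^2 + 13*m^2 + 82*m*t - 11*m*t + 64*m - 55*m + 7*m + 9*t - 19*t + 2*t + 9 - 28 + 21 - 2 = -18*m^3 - 142*m^2 + 16*m + t*(9*m^2 + 71*m - 8)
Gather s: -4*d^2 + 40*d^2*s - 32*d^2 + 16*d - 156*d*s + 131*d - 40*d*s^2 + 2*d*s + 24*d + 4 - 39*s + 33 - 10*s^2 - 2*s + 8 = -36*d^2 + 171*d + s^2*(-40*d - 10) + s*(40*d^2 - 154*d - 41) + 45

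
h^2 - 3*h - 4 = (h - 4)*(h + 1)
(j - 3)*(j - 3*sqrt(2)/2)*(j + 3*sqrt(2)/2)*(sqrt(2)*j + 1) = sqrt(2)*j^4 - 3*sqrt(2)*j^3 + j^3 - 9*sqrt(2)*j^2/2 - 3*j^2 - 9*j/2 + 27*sqrt(2)*j/2 + 27/2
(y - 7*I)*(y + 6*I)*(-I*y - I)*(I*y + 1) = y^4 + y^3 - 2*I*y^3 + 41*y^2 - 2*I*y^2 + 41*y - 42*I*y - 42*I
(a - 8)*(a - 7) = a^2 - 15*a + 56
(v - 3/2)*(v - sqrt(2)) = v^2 - 3*v/2 - sqrt(2)*v + 3*sqrt(2)/2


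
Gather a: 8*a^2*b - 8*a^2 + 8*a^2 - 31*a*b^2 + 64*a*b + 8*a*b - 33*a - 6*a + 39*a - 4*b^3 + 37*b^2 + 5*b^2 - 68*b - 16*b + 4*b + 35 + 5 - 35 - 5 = 8*a^2*b + a*(-31*b^2 + 72*b) - 4*b^3 + 42*b^2 - 80*b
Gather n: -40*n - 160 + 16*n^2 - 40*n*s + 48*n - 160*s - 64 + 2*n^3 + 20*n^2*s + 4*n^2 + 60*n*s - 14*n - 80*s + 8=2*n^3 + n^2*(20*s + 20) + n*(20*s - 6) - 240*s - 216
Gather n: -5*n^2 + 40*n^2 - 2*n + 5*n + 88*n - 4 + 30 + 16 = 35*n^2 + 91*n + 42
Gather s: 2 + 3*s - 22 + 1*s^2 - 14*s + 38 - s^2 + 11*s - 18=0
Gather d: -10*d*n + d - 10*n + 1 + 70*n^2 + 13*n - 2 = d*(1 - 10*n) + 70*n^2 + 3*n - 1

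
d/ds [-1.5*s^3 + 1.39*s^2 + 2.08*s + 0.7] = -4.5*s^2 + 2.78*s + 2.08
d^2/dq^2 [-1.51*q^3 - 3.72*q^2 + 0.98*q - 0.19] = -9.06*q - 7.44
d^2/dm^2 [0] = 0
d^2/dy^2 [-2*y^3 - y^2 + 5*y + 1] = -12*y - 2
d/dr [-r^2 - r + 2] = -2*r - 1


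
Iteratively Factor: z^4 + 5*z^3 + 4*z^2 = (z + 4)*(z^3 + z^2) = z*(z + 4)*(z^2 + z) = z^2*(z + 4)*(z + 1)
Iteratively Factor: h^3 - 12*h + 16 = (h - 2)*(h^2 + 2*h - 8) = (h - 2)*(h + 4)*(h - 2)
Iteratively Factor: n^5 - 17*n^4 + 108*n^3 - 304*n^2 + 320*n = (n)*(n^4 - 17*n^3 + 108*n^2 - 304*n + 320) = n*(n - 4)*(n^3 - 13*n^2 + 56*n - 80) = n*(n - 4)^2*(n^2 - 9*n + 20) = n*(n - 5)*(n - 4)^2*(n - 4)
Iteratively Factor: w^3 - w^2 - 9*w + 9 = (w - 1)*(w^2 - 9) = (w - 1)*(w + 3)*(w - 3)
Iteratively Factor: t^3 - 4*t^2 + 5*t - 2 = (t - 1)*(t^2 - 3*t + 2) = (t - 2)*(t - 1)*(t - 1)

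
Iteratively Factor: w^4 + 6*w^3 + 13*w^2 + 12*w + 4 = (w + 1)*(w^3 + 5*w^2 + 8*w + 4) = (w + 1)*(w + 2)*(w^2 + 3*w + 2) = (w + 1)^2*(w + 2)*(w + 2)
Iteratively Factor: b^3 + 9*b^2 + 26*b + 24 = (b + 3)*(b^2 + 6*b + 8) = (b + 3)*(b + 4)*(b + 2)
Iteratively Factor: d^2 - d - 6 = (d + 2)*(d - 3)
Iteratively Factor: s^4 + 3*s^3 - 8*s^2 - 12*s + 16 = (s + 2)*(s^3 + s^2 - 10*s + 8) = (s - 1)*(s + 2)*(s^2 + 2*s - 8) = (s - 2)*(s - 1)*(s + 2)*(s + 4)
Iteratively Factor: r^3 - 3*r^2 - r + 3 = (r + 1)*(r^2 - 4*r + 3) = (r - 3)*(r + 1)*(r - 1)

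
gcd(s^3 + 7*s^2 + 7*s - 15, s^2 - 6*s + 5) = s - 1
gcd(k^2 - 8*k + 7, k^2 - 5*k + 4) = k - 1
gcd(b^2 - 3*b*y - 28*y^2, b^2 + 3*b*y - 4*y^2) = b + 4*y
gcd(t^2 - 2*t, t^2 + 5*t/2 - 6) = 1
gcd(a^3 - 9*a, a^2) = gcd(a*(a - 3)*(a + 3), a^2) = a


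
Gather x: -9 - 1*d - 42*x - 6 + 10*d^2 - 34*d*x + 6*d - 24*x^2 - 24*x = 10*d^2 + 5*d - 24*x^2 + x*(-34*d - 66) - 15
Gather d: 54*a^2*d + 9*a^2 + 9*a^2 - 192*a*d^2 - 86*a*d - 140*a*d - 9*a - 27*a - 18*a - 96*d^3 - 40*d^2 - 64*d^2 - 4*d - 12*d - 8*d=18*a^2 - 54*a - 96*d^3 + d^2*(-192*a - 104) + d*(54*a^2 - 226*a - 24)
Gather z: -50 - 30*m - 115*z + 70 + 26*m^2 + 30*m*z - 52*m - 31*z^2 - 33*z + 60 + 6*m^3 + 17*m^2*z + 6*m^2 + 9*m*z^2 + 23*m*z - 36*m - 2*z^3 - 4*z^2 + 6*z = 6*m^3 + 32*m^2 - 118*m - 2*z^3 + z^2*(9*m - 35) + z*(17*m^2 + 53*m - 142) + 80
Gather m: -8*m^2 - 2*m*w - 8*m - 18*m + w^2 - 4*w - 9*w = -8*m^2 + m*(-2*w - 26) + w^2 - 13*w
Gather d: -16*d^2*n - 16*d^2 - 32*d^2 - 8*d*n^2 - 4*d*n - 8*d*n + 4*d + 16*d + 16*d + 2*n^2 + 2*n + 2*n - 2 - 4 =d^2*(-16*n - 48) + d*(-8*n^2 - 12*n + 36) + 2*n^2 + 4*n - 6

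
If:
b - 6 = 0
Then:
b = 6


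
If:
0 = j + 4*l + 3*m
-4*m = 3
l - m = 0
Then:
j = 21/4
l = -3/4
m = -3/4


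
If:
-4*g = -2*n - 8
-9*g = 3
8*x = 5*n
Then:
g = -1/3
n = -14/3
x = -35/12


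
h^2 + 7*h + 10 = (h + 2)*(h + 5)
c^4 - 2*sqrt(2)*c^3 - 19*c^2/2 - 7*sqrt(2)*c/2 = c*(c - 7*sqrt(2)/2)*(c + sqrt(2)/2)*(c + sqrt(2))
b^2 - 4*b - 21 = (b - 7)*(b + 3)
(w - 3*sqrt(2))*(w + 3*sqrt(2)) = w^2 - 18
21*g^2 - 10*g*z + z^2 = (-7*g + z)*(-3*g + z)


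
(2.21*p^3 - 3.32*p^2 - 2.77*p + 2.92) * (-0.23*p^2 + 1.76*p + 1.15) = -0.5083*p^5 + 4.6532*p^4 - 2.6646*p^3 - 9.3648*p^2 + 1.9537*p + 3.358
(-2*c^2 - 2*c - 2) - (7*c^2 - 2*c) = -9*c^2 - 2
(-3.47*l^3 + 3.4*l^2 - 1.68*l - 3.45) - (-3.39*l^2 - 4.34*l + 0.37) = -3.47*l^3 + 6.79*l^2 + 2.66*l - 3.82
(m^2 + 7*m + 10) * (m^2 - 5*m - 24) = m^4 + 2*m^3 - 49*m^2 - 218*m - 240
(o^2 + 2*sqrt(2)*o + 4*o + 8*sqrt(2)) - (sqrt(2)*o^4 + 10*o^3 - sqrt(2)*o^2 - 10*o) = -sqrt(2)*o^4 - 10*o^3 + o^2 + sqrt(2)*o^2 + 2*sqrt(2)*o + 14*o + 8*sqrt(2)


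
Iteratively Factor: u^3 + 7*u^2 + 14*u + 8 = (u + 2)*(u^2 + 5*u + 4) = (u + 1)*(u + 2)*(u + 4)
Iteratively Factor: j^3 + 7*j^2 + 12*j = (j + 4)*(j^2 + 3*j) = j*(j + 4)*(j + 3)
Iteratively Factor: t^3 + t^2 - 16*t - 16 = (t - 4)*(t^2 + 5*t + 4) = (t - 4)*(t + 4)*(t + 1)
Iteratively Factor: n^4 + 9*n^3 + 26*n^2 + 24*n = (n + 3)*(n^3 + 6*n^2 + 8*n) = (n + 2)*(n + 3)*(n^2 + 4*n) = (n + 2)*(n + 3)*(n + 4)*(n)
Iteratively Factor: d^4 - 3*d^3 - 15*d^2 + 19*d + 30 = (d - 2)*(d^3 - d^2 - 17*d - 15) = (d - 2)*(d + 1)*(d^2 - 2*d - 15) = (d - 5)*(d - 2)*(d + 1)*(d + 3)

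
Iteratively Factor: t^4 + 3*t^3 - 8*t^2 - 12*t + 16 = (t - 1)*(t^3 + 4*t^2 - 4*t - 16) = (t - 2)*(t - 1)*(t^2 + 6*t + 8) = (t - 2)*(t - 1)*(t + 4)*(t + 2)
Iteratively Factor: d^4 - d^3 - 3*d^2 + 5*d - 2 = (d + 2)*(d^3 - 3*d^2 + 3*d - 1) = (d - 1)*(d + 2)*(d^2 - 2*d + 1) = (d - 1)^2*(d + 2)*(d - 1)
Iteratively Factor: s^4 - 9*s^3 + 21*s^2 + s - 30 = (s - 3)*(s^3 - 6*s^2 + 3*s + 10) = (s - 3)*(s - 2)*(s^2 - 4*s - 5) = (s - 3)*(s - 2)*(s + 1)*(s - 5)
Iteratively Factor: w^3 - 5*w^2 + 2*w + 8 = (w - 4)*(w^2 - w - 2) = (w - 4)*(w + 1)*(w - 2)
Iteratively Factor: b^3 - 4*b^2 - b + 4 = (b + 1)*(b^2 - 5*b + 4) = (b - 1)*(b + 1)*(b - 4)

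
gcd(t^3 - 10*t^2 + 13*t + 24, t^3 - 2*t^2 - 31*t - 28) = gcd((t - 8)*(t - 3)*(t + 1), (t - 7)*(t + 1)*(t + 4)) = t + 1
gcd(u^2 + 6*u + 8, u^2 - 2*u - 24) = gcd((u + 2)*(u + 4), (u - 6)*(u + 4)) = u + 4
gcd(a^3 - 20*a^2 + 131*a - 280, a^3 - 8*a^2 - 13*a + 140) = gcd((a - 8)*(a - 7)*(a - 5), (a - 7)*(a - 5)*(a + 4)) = a^2 - 12*a + 35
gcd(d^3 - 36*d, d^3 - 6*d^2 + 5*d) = d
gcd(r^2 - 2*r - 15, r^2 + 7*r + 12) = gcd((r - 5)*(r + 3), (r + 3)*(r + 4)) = r + 3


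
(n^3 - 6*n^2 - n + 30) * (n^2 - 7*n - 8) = n^5 - 13*n^4 + 33*n^3 + 85*n^2 - 202*n - 240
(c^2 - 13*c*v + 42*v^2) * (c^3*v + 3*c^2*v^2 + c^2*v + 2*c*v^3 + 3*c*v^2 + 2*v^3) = c^5*v - 10*c^4*v^2 + c^4*v + 5*c^3*v^3 - 10*c^3*v^2 + 100*c^2*v^4 + 5*c^2*v^3 + 84*c*v^5 + 100*c*v^4 + 84*v^5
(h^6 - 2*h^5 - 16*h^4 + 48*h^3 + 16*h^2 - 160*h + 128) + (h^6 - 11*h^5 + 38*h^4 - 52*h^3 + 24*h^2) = 2*h^6 - 13*h^5 + 22*h^4 - 4*h^3 + 40*h^2 - 160*h + 128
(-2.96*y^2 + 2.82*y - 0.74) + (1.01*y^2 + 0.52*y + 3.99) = -1.95*y^2 + 3.34*y + 3.25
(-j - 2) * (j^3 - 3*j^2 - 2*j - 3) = -j^4 + j^3 + 8*j^2 + 7*j + 6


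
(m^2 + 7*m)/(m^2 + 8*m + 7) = m/(m + 1)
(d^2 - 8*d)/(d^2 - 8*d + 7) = d*(d - 8)/(d^2 - 8*d + 7)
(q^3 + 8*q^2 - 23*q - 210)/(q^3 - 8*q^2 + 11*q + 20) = (q^2 + 13*q + 42)/(q^2 - 3*q - 4)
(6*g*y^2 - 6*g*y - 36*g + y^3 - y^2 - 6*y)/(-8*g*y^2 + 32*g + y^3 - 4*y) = (6*g*y - 18*g + y^2 - 3*y)/(-8*g*y + 16*g + y^2 - 2*y)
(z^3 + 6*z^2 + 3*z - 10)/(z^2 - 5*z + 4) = (z^2 + 7*z + 10)/(z - 4)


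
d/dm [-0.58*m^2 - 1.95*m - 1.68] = -1.16*m - 1.95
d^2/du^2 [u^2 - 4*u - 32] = 2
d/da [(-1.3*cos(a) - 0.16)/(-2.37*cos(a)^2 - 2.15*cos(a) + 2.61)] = (3.081*cos(a)^2 + 0.7584*cos(a) + 3.737)*sin(a)/(5.6169*cos(a)^4 + 10.191*cos(a)^3 - 7.7489*cos(a)^2 - 11.223*cos(a) + 6.8121)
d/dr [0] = 0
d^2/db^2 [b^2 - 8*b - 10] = 2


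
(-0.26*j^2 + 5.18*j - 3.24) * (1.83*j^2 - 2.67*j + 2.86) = -0.4758*j^4 + 10.1736*j^3 - 20.5034*j^2 + 23.4656*j - 9.2664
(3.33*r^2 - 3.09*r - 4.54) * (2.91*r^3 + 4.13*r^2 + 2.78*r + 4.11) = 9.6903*r^5 + 4.761*r^4 - 16.7157*r^3 - 13.6541*r^2 - 25.3211*r - 18.6594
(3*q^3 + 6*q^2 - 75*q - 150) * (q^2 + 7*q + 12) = 3*q^5 + 27*q^4 + 3*q^3 - 603*q^2 - 1950*q - 1800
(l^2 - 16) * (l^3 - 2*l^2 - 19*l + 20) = l^5 - 2*l^4 - 35*l^3 + 52*l^2 + 304*l - 320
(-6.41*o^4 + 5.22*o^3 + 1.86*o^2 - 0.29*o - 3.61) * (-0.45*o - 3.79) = 2.8845*o^5 + 21.9449*o^4 - 20.6208*o^3 - 6.9189*o^2 + 2.7236*o + 13.6819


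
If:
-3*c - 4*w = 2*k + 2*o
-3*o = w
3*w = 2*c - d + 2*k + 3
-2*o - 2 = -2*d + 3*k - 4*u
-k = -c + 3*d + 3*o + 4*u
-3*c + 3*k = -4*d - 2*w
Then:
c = -103/174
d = -71/116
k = -19/87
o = -77/348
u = 185/348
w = 77/116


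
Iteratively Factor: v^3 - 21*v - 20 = (v + 1)*(v^2 - v - 20) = (v + 1)*(v + 4)*(v - 5)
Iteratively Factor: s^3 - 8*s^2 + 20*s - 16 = (s - 2)*(s^2 - 6*s + 8) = (s - 2)^2*(s - 4)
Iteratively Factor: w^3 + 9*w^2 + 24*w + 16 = (w + 1)*(w^2 + 8*w + 16) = (w + 1)*(w + 4)*(w + 4)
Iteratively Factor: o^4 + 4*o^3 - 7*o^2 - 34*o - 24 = (o + 2)*(o^3 + 2*o^2 - 11*o - 12) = (o + 2)*(o + 4)*(o^2 - 2*o - 3) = (o + 1)*(o + 2)*(o + 4)*(o - 3)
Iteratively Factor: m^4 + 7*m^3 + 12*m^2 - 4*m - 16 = (m + 4)*(m^3 + 3*m^2 - 4) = (m + 2)*(m + 4)*(m^2 + m - 2) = (m - 1)*(m + 2)*(m + 4)*(m + 2)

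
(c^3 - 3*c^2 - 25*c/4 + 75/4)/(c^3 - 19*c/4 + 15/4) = (2*c^2 - 11*c + 15)/(2*c^2 - 5*c + 3)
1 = 1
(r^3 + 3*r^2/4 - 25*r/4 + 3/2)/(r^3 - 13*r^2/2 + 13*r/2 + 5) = (4*r^2 + 11*r - 3)/(2*(2*r^2 - 9*r - 5))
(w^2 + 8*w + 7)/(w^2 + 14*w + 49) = (w + 1)/(w + 7)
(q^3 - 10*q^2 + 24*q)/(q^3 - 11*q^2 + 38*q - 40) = q*(q - 6)/(q^2 - 7*q + 10)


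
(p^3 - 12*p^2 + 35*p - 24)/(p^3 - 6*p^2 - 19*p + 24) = (p - 3)/(p + 3)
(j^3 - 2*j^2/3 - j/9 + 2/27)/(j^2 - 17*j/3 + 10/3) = (j^2 - 1/9)/(j - 5)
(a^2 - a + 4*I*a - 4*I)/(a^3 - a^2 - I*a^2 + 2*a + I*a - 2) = (a + 4*I)/(a^2 - I*a + 2)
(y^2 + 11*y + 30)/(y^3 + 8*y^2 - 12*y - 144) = (y + 5)/(y^2 + 2*y - 24)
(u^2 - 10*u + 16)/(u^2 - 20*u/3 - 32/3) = 3*(u - 2)/(3*u + 4)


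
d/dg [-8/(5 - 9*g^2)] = -144*g/(9*g^2 - 5)^2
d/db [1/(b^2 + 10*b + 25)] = 2*(-b - 5)/(b^2 + 10*b + 25)^2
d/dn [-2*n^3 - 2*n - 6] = -6*n^2 - 2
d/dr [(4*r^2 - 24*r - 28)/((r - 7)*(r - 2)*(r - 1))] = 4*(-r^2 - 2*r + 5)/(r^4 - 6*r^3 + 13*r^2 - 12*r + 4)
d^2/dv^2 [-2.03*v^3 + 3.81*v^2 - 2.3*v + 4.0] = 7.62 - 12.18*v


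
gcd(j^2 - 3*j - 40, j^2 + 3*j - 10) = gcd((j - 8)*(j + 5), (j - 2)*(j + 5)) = j + 5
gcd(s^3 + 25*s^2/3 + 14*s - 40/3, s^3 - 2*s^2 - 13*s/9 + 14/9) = s - 2/3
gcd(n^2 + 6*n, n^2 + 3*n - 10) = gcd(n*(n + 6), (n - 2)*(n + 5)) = 1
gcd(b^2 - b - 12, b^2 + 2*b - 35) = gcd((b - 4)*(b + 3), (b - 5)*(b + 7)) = 1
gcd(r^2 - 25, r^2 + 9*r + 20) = r + 5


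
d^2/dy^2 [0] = 0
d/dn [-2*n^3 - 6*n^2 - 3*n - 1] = -6*n^2 - 12*n - 3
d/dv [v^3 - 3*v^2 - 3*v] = 3*v^2 - 6*v - 3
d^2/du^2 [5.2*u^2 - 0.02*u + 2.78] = 10.4000000000000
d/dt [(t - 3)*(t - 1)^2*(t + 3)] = 4*t^3 - 6*t^2 - 16*t + 18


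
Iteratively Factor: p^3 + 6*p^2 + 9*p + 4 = (p + 4)*(p^2 + 2*p + 1) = (p + 1)*(p + 4)*(p + 1)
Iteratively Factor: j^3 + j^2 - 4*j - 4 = (j - 2)*(j^2 + 3*j + 2) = (j - 2)*(j + 1)*(j + 2)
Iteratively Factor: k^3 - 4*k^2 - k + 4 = (k + 1)*(k^2 - 5*k + 4) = (k - 1)*(k + 1)*(k - 4)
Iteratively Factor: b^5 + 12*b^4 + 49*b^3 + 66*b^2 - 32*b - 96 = (b + 4)*(b^4 + 8*b^3 + 17*b^2 - 2*b - 24) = (b + 2)*(b + 4)*(b^3 + 6*b^2 + 5*b - 12) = (b - 1)*(b + 2)*(b + 4)*(b^2 + 7*b + 12) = (b - 1)*(b + 2)*(b + 4)^2*(b + 3)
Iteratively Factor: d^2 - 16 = (d + 4)*(d - 4)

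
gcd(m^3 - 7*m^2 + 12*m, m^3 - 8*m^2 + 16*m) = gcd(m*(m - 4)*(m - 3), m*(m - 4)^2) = m^2 - 4*m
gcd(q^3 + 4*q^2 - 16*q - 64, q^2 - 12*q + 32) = q - 4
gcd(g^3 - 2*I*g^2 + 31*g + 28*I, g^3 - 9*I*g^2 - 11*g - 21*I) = g^2 - 6*I*g + 7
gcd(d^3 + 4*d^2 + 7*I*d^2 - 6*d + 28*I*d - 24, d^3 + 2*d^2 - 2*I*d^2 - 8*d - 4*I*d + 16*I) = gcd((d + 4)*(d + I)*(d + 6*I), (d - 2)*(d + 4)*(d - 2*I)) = d + 4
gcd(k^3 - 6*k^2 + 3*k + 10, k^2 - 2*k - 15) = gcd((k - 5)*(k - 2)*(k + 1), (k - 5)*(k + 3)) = k - 5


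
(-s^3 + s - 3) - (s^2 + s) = -s^3 - s^2 - 3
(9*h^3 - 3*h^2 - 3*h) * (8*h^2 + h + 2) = 72*h^5 - 15*h^4 - 9*h^3 - 9*h^2 - 6*h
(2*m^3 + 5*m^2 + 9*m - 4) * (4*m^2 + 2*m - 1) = 8*m^5 + 24*m^4 + 44*m^3 - 3*m^2 - 17*m + 4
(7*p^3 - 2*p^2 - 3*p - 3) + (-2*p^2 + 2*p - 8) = 7*p^3 - 4*p^2 - p - 11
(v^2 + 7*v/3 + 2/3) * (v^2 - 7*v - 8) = v^4 - 14*v^3/3 - 71*v^2/3 - 70*v/3 - 16/3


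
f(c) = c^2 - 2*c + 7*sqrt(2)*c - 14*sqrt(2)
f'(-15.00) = -22.10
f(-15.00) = 86.71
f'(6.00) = 19.90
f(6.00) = 63.60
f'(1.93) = 11.76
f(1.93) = -0.83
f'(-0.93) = 6.04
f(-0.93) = -26.28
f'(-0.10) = 7.70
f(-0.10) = -20.58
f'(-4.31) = -0.72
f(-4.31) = -35.27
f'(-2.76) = 2.38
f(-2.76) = -33.98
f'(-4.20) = -0.50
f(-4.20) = -35.34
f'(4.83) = 17.56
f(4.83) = 41.68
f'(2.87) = 13.64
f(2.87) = 11.11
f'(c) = 2*c - 2 + 7*sqrt(2)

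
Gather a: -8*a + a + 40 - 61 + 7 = -7*a - 14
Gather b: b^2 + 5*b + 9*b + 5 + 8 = b^2 + 14*b + 13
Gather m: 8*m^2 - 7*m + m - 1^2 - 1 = 8*m^2 - 6*m - 2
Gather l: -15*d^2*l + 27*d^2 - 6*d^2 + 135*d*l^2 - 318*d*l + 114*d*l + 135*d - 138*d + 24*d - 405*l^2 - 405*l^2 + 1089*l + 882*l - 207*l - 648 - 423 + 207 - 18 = 21*d^2 + 21*d + l^2*(135*d - 810) + l*(-15*d^2 - 204*d + 1764) - 882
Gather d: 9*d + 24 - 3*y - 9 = 9*d - 3*y + 15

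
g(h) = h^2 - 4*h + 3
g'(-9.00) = -22.00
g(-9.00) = 120.00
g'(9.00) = 14.00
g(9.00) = 48.00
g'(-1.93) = -7.86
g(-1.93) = 14.44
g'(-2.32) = -8.64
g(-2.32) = 17.66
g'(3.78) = 3.56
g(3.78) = 2.17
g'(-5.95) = -15.90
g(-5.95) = 62.20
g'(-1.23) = -6.46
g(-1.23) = 9.43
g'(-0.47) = -4.94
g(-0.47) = 5.10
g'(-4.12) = -12.24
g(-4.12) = 36.45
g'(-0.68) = -5.36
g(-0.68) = 6.18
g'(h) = 2*h - 4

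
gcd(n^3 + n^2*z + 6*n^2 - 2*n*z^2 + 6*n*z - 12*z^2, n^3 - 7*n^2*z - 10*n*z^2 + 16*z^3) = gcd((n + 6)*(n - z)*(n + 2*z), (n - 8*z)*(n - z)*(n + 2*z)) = -n^2 - n*z + 2*z^2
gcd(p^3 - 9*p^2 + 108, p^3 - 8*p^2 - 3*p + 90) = p^2 - 3*p - 18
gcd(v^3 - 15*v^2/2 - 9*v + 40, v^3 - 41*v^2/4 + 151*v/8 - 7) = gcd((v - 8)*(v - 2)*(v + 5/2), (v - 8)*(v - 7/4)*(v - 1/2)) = v - 8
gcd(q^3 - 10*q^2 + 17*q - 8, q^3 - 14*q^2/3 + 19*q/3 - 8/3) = q^2 - 2*q + 1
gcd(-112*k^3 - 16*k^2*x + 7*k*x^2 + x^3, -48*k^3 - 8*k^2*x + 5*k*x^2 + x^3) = 4*k + x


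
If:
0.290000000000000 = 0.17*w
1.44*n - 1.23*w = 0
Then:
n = 1.46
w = 1.71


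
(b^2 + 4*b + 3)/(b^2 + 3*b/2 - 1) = 2*(b^2 + 4*b + 3)/(2*b^2 + 3*b - 2)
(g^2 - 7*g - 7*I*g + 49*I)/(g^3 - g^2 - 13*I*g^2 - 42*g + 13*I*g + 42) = (g - 7)/(g^2 - g*(1 + 6*I) + 6*I)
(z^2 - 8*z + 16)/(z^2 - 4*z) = (z - 4)/z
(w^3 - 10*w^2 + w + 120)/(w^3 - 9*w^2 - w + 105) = (w - 8)/(w - 7)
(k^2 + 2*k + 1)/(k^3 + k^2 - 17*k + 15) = (k^2 + 2*k + 1)/(k^3 + k^2 - 17*k + 15)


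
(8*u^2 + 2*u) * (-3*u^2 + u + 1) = -24*u^4 + 2*u^3 + 10*u^2 + 2*u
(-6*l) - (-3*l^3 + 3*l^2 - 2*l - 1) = 3*l^3 - 3*l^2 - 4*l + 1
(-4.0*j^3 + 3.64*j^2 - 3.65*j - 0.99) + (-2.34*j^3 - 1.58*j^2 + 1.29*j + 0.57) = -6.34*j^3 + 2.06*j^2 - 2.36*j - 0.42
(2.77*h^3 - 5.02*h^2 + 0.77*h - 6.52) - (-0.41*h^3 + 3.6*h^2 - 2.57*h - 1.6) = 3.18*h^3 - 8.62*h^2 + 3.34*h - 4.92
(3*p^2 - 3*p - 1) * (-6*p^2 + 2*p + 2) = -18*p^4 + 24*p^3 + 6*p^2 - 8*p - 2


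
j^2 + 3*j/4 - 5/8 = (j - 1/2)*(j + 5/4)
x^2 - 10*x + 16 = (x - 8)*(x - 2)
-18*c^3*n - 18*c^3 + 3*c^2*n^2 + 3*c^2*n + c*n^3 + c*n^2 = (-3*c + n)*(6*c + n)*(c*n + c)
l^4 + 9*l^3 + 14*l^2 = l^2*(l + 2)*(l + 7)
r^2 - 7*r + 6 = (r - 6)*(r - 1)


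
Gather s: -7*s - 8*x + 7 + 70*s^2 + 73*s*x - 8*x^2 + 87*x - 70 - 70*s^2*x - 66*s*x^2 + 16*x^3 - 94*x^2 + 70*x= s^2*(70 - 70*x) + s*(-66*x^2 + 73*x - 7) + 16*x^3 - 102*x^2 + 149*x - 63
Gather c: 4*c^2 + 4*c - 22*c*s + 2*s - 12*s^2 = 4*c^2 + c*(4 - 22*s) - 12*s^2 + 2*s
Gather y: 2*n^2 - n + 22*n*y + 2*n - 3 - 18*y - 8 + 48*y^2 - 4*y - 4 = 2*n^2 + n + 48*y^2 + y*(22*n - 22) - 15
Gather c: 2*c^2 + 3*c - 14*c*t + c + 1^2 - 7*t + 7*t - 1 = 2*c^2 + c*(4 - 14*t)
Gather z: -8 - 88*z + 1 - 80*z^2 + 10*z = -80*z^2 - 78*z - 7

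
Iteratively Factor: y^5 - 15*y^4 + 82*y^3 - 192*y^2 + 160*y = (y - 4)*(y^4 - 11*y^3 + 38*y^2 - 40*y) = (y - 5)*(y - 4)*(y^3 - 6*y^2 + 8*y) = y*(y - 5)*(y - 4)*(y^2 - 6*y + 8) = y*(y - 5)*(y - 4)*(y - 2)*(y - 4)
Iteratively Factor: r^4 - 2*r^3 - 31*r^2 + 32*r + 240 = (r + 4)*(r^3 - 6*r^2 - 7*r + 60) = (r - 5)*(r + 4)*(r^2 - r - 12) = (r - 5)*(r - 4)*(r + 4)*(r + 3)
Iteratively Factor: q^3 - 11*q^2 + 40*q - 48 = (q - 4)*(q^2 - 7*q + 12) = (q - 4)^2*(q - 3)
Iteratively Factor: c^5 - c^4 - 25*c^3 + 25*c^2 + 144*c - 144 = (c - 1)*(c^4 - 25*c^2 + 144) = (c - 4)*(c - 1)*(c^3 + 4*c^2 - 9*c - 36) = (c - 4)*(c - 3)*(c - 1)*(c^2 + 7*c + 12) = (c - 4)*(c - 3)*(c - 1)*(c + 4)*(c + 3)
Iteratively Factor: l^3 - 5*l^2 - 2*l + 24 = (l - 3)*(l^2 - 2*l - 8) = (l - 4)*(l - 3)*(l + 2)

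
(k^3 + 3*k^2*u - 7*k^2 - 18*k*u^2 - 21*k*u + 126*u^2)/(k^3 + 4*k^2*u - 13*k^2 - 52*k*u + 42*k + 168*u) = (k^2 + 3*k*u - 18*u^2)/(k^2 + 4*k*u - 6*k - 24*u)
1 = 1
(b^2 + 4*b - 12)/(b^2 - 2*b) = (b + 6)/b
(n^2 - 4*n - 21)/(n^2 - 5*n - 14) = (n + 3)/(n + 2)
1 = 1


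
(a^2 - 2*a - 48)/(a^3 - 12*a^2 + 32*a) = (a + 6)/(a*(a - 4))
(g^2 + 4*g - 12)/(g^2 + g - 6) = (g + 6)/(g + 3)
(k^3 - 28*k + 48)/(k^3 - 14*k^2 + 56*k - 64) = (k + 6)/(k - 8)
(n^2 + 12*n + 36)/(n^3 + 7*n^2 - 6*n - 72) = (n + 6)/(n^2 + n - 12)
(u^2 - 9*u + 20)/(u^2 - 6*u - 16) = (-u^2 + 9*u - 20)/(-u^2 + 6*u + 16)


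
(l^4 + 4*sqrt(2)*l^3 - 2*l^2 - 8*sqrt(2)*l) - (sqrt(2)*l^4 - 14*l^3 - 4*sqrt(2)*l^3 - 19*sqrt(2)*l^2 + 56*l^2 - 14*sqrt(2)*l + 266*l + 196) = -sqrt(2)*l^4 + l^4 + 8*sqrt(2)*l^3 + 14*l^3 - 58*l^2 + 19*sqrt(2)*l^2 - 266*l + 6*sqrt(2)*l - 196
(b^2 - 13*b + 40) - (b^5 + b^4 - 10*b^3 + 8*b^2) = -b^5 - b^4 + 10*b^3 - 7*b^2 - 13*b + 40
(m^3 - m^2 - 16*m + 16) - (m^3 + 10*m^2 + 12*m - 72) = -11*m^2 - 28*m + 88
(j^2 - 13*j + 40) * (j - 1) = j^3 - 14*j^2 + 53*j - 40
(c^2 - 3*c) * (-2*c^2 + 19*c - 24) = -2*c^4 + 25*c^3 - 81*c^2 + 72*c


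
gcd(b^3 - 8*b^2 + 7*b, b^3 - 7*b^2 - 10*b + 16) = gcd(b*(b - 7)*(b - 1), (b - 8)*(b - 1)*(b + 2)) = b - 1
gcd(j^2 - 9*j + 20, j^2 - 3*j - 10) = j - 5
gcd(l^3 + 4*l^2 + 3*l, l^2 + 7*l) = l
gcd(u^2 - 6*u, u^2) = u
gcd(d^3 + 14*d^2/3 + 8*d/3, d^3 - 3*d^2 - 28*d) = d^2 + 4*d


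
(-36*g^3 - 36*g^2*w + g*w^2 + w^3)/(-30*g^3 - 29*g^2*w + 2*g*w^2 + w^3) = (-6*g + w)/(-5*g + w)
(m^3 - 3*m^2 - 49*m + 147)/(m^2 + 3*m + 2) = (m^3 - 3*m^2 - 49*m + 147)/(m^2 + 3*m + 2)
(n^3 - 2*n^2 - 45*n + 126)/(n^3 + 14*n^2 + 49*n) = (n^2 - 9*n + 18)/(n*(n + 7))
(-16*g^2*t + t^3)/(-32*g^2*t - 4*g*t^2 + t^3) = (-4*g + t)/(-8*g + t)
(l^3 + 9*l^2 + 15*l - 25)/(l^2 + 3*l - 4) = (l^2 + 10*l + 25)/(l + 4)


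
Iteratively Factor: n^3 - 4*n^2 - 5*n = (n - 5)*(n^2 + n) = n*(n - 5)*(n + 1)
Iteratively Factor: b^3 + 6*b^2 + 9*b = (b + 3)*(b^2 + 3*b) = b*(b + 3)*(b + 3)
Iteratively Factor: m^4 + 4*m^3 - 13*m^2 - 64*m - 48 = (m - 4)*(m^3 + 8*m^2 + 19*m + 12) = (m - 4)*(m + 4)*(m^2 + 4*m + 3) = (m - 4)*(m + 1)*(m + 4)*(m + 3)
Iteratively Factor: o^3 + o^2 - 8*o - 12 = (o + 2)*(o^2 - o - 6) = (o + 2)^2*(o - 3)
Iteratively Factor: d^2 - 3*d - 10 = (d + 2)*(d - 5)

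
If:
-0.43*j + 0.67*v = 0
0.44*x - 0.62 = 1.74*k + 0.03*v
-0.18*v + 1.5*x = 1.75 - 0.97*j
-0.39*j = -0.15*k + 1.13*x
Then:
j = 5.76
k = -0.95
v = 3.70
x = -2.12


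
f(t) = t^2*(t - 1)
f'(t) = t^2 + 2*t*(t - 1) = t*(3*t - 2)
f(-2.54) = -22.84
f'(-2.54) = 24.43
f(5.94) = 174.30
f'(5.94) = 93.97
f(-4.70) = -125.91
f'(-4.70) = 75.67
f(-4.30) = -98.00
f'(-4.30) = 64.07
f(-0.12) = -0.02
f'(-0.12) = 0.28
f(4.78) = 86.37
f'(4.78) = 58.99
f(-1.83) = -9.48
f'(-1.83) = 13.71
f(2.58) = 10.52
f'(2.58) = 14.81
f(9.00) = 648.00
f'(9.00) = 225.00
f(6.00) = 180.00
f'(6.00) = 96.00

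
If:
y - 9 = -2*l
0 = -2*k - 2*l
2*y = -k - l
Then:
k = -9/2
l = 9/2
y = 0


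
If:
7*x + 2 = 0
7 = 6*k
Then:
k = 7/6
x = -2/7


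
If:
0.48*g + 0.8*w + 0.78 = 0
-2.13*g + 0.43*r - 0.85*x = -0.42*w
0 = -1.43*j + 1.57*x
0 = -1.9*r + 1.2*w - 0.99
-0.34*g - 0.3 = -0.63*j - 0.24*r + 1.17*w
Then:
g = -0.09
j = -0.86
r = -1.10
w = -0.92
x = -0.79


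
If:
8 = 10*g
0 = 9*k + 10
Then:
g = 4/5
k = -10/9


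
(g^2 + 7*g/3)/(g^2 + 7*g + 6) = g*(3*g + 7)/(3*(g^2 + 7*g + 6))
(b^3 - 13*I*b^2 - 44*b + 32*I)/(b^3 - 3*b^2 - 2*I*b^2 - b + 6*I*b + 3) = (b^2 - 12*I*b - 32)/(b^2 - b*(3 + I) + 3*I)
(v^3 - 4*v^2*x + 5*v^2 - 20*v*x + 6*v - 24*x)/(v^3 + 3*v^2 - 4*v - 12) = (v - 4*x)/(v - 2)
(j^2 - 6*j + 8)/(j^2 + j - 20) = (j - 2)/(j + 5)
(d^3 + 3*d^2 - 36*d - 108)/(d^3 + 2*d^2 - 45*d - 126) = (d - 6)/(d - 7)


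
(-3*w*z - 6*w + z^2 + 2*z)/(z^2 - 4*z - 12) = (-3*w + z)/(z - 6)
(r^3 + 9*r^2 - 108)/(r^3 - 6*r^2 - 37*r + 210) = (r^2 + 3*r - 18)/(r^2 - 12*r + 35)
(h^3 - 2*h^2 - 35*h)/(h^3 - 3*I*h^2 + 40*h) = (h^2 - 2*h - 35)/(h^2 - 3*I*h + 40)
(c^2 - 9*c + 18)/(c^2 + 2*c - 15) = (c - 6)/(c + 5)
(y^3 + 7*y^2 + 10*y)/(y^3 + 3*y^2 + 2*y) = (y + 5)/(y + 1)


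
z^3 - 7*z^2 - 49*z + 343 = (z - 7)^2*(z + 7)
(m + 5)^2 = m^2 + 10*m + 25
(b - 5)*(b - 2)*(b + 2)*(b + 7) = b^4 + 2*b^3 - 39*b^2 - 8*b + 140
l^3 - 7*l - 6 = (l - 3)*(l + 1)*(l + 2)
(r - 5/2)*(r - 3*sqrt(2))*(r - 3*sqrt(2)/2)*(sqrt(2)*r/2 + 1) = sqrt(2)*r^4/2 - 7*r^3/2 - 5*sqrt(2)*r^3/4 + 35*r^2/4 + 9*r - 45/2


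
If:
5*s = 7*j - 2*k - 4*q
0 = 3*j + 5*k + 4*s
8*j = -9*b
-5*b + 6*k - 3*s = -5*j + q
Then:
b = -1112*s/683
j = 1251*s/683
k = -1297*s/683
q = 1984*s/683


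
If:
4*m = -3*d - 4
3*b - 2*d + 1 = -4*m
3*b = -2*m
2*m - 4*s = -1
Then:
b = 11/21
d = -2/7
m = -11/14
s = -1/7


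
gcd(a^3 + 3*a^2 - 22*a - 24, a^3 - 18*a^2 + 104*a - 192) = a - 4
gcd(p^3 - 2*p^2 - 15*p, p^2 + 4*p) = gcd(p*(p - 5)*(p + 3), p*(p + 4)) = p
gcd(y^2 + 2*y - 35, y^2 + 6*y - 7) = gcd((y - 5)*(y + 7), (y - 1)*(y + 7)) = y + 7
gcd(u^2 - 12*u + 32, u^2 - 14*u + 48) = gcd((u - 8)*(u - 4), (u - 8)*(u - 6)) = u - 8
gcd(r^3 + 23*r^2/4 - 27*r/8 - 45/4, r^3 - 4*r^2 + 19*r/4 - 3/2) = r - 3/2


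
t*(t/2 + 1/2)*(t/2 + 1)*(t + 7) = t^4/4 + 5*t^3/2 + 23*t^2/4 + 7*t/2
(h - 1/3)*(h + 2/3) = h^2 + h/3 - 2/9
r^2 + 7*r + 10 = (r + 2)*(r + 5)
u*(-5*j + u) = -5*j*u + u^2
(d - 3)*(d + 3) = d^2 - 9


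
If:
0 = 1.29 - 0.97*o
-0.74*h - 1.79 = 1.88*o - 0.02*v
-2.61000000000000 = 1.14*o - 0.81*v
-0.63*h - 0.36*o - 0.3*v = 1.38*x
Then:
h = -5.66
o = 1.33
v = 5.09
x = 1.13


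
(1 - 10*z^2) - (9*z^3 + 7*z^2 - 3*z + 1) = -9*z^3 - 17*z^2 + 3*z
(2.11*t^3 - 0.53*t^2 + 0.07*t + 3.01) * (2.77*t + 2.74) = 5.8447*t^4 + 4.3133*t^3 - 1.2583*t^2 + 8.5295*t + 8.2474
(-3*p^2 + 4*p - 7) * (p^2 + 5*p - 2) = -3*p^4 - 11*p^3 + 19*p^2 - 43*p + 14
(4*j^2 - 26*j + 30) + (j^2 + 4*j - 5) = 5*j^2 - 22*j + 25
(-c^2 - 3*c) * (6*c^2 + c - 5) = -6*c^4 - 19*c^3 + 2*c^2 + 15*c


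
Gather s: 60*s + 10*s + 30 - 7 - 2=70*s + 21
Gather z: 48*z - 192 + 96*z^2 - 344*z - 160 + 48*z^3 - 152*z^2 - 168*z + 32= 48*z^3 - 56*z^2 - 464*z - 320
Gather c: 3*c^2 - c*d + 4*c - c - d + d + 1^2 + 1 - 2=3*c^2 + c*(3 - d)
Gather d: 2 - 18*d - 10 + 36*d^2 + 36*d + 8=36*d^2 + 18*d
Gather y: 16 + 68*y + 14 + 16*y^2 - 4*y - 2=16*y^2 + 64*y + 28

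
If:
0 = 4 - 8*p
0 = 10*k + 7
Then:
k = -7/10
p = 1/2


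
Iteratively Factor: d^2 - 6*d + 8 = (d - 2)*(d - 4)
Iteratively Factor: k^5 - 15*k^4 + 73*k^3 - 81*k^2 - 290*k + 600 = (k - 5)*(k^4 - 10*k^3 + 23*k^2 + 34*k - 120) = (k - 5)*(k - 4)*(k^3 - 6*k^2 - k + 30) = (k - 5)*(k - 4)*(k + 2)*(k^2 - 8*k + 15) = (k - 5)*(k - 4)*(k - 3)*(k + 2)*(k - 5)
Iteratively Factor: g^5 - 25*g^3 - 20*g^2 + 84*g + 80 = (g - 5)*(g^4 + 5*g^3 - 20*g - 16) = (g - 5)*(g + 2)*(g^3 + 3*g^2 - 6*g - 8) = (g - 5)*(g + 2)*(g + 4)*(g^2 - g - 2) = (g - 5)*(g + 1)*(g + 2)*(g + 4)*(g - 2)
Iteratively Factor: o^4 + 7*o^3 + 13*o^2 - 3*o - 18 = (o + 3)*(o^3 + 4*o^2 + o - 6) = (o + 3)^2*(o^2 + o - 2) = (o - 1)*(o + 3)^2*(o + 2)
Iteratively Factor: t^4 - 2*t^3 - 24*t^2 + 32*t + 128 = (t - 4)*(t^3 + 2*t^2 - 16*t - 32) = (t - 4)*(t + 2)*(t^2 - 16) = (t - 4)^2*(t + 2)*(t + 4)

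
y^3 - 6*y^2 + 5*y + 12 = (y - 4)*(y - 3)*(y + 1)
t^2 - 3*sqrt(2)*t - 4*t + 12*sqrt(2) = (t - 4)*(t - 3*sqrt(2))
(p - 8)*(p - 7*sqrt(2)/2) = p^2 - 8*p - 7*sqrt(2)*p/2 + 28*sqrt(2)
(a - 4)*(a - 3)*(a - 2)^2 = a^4 - 11*a^3 + 44*a^2 - 76*a + 48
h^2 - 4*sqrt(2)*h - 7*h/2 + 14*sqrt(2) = (h - 7/2)*(h - 4*sqrt(2))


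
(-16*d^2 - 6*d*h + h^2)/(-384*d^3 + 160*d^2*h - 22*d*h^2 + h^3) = (2*d + h)/(48*d^2 - 14*d*h + h^2)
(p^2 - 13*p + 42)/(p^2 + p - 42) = (p - 7)/(p + 7)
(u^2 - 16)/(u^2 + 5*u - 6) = (u^2 - 16)/(u^2 + 5*u - 6)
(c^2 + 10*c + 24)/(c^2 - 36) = (c + 4)/(c - 6)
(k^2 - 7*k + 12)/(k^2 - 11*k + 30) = (k^2 - 7*k + 12)/(k^2 - 11*k + 30)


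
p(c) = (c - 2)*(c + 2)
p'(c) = 2*c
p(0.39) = -3.85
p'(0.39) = 0.78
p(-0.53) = -3.72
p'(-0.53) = -1.06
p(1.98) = -0.08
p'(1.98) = 3.96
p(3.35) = 7.22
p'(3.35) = 6.70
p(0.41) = -3.83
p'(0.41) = 0.82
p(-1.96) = -0.16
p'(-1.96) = -3.92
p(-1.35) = -2.18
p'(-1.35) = -2.70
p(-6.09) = 33.09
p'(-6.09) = -12.18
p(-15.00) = 221.00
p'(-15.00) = -30.00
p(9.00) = 77.00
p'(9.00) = 18.00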